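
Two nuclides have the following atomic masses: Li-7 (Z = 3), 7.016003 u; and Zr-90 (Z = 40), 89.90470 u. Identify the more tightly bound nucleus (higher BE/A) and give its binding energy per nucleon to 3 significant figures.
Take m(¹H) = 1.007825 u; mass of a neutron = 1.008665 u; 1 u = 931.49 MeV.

Li-7: Σm = 3(1.007825) + 4(1.008665) = 7.058135 u; Δm = 0.042132 u; E_B = 39.246 MeV; E_B/A = 5.607 MeV
Zr-90: Σm = 40(1.007825) + 50(1.008665) = 90.746250 u; Δm = 0.841550 u; E_B = 783.90 MeV; E_B/A = 8.710 MeV
Zr-90 has the higher binding energy per nucleon, so it is the more tightly bound nucleus.

Zr-90; 8.71 MeV/nucleon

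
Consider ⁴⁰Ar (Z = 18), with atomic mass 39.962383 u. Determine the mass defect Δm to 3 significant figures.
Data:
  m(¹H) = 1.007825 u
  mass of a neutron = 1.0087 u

The nucleus contains 18 protons and 40 − 18 = 22 neutrons.
Total constituent mass: 18 × 1.007825 + 22 × 1.0087 = 40.332250 u
Δm = 40.332250 − 39.962383 = 0.369867 u

0.370 u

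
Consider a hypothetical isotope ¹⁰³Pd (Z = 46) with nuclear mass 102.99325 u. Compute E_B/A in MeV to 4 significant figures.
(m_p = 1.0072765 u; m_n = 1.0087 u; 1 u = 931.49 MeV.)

Σm = 46·m_p + 57·m_n = 46.3347190 + 57.4959 = 103.8306190 u
Δm = 103.8306190 − 102.99325 = 0.8373690 u
Converting to energy: 0.8373690 u × 931.49 MeV/u = 780.001 MeV
BE/A = 780.001 MeV / 103 = 7.573 MeV/nucleon

7.573 MeV/nucleon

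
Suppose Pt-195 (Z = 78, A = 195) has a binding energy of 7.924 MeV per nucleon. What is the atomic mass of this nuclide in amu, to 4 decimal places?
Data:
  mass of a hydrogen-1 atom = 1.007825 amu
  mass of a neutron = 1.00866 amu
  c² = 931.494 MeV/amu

194.9648 amu

Total binding energy = 195 × 7.924 = 1545.180 MeV
Mass defect = 1545.180 MeV / (931.494 MeV/amu) = 1.658819 amu
Constituent mass = 78(1.007825) + 117(1.00866) = 196.623570 amu
Atomic mass = 196.623570 − 1.658819 = 194.964751 amu ≈ 194.9648 amu (to 4 decimal places)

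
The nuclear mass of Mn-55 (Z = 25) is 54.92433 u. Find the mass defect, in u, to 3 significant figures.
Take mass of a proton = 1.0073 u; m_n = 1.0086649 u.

Z = 25, so N = A − Z = 55 − 25 = 30.
Mass of separated nucleons = 25(1.0073) + 30(1.0086649) = 25.1825 + 30.2599470 = 55.4424470 u
The mass defect is 55.4424470 − 54.92433 = 0.5181170 u.

0.518 u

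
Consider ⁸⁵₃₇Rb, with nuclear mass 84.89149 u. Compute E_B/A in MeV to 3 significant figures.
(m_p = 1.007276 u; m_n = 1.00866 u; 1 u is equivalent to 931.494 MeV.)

Z = 37, so N = A − Z = 85 − 37 = 48.
Σm = 37·m_p + 48·m_n = 37.269212 + 48.41568 = 85.684892 u
Mass defect Δm = 85.684892 − 84.89149 = 0.793402 u
Binding energy = Δm·c² = 0.793402 × 931.494 MeV/u = 739.049 MeV
Dividing by A = 85 gives 8.6947 MeV per nucleon.

8.69 MeV/nucleon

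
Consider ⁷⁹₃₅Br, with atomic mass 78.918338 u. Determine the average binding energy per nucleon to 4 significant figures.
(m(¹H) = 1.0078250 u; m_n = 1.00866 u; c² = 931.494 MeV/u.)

8.685 MeV/nucleon

With 35 protons and 44 neutrons (A = 79):
Σm = 35·m(¹H) + 44·m_n = 35.2738750 + 44.38104 = 79.6549150 u
The mass defect is 79.6549150 − 78.918338 = 0.7365770 u.
Converting to energy: 0.7365770 u × 931.494 MeV/u = 686.117 MeV
Dividing by A = 79 gives 8.685 MeV per nucleon.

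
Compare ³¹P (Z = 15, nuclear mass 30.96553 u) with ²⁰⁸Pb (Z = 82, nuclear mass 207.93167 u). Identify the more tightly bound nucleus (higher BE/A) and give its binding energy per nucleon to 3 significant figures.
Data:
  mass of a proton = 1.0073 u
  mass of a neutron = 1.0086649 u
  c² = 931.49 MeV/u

³¹P: Σm = 15(1.0073) + 16(1.0086649) = 31.2481384 u; Δm = 0.2826084 u; E_B = 263.25 MeV; E_B/A = 8.492 MeV
²⁰⁸Pb: Σm = 82(1.0073) + 126(1.0086649) = 209.6903774 u; Δm = 1.7587074 u; E_B = 1638.2 MeV; E_B/A = 7.876 MeV
³¹P has the higher binding energy per nucleon, so it is the more tightly bound nucleus.

³¹P; 8.49 MeV/nucleon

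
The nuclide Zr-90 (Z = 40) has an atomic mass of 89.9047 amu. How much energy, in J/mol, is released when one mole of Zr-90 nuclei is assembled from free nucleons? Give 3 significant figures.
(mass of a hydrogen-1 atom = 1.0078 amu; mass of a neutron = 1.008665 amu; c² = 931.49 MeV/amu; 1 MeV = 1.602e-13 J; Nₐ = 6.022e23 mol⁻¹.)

Total constituent mass: 40 × 1.0078 + 50 × 1.008665 = 90.745250 amu
Δm = 90.745250 − 89.9047 = 0.840550 amu
Converting to energy: 0.840550 amu × 931.49 MeV/amu = 782.964 MeV
Per nucleus in joules: 782.964 MeV × 1.602e-13 J/MeV = 1.2543e-10 J
Per mole: 1.2543e-10 J × 6.022e23 mol⁻¹ = 7.5534e+13 J/mol

7.55e+13 J/mol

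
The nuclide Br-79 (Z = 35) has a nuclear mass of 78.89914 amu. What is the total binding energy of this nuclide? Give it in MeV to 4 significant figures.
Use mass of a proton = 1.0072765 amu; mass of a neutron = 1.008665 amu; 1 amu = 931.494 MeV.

686.3 MeV

Z = 35, so N = A − Z = 79 − 35 = 44.
Σm = 35·m_p + 44·m_n = 35.2546775 + 44.381260 = 79.6359375 amu
The mass defect is 79.6359375 − 78.89914 = 0.7367975 amu.
E_B = 0.7367975 × 931.494 = 686.322 MeV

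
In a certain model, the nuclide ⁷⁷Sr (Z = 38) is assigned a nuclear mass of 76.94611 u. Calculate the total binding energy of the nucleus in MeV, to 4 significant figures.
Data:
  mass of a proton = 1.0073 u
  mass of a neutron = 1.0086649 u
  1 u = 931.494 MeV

Mass of separated nucleons = 38(1.0073) + 39(1.0086649) = 38.2774 + 39.3379311 = 77.6153311 u
Δm = 77.6153311 − 76.94611 = 0.6692211 u
Converting to energy: 0.6692211 u × 931.494 MeV/u = 623.375 MeV

623.4 MeV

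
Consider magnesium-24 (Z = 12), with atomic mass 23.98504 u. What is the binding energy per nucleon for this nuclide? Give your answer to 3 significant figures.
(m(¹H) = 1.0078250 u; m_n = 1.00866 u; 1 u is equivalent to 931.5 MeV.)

8.26 MeV/nucleon

With 12 protons and 12 neutrons (A = 24):
Total constituent mass: 12 × 1.0078250 + 12 × 1.00866 = 24.1978200 u
The mass defect is 24.1978200 − 23.98504 = 0.2127800 u.
E_B = 0.2127800 × 931.5 = 198.205 MeV
Per nucleon: 198.205 / 24 = 8.259 MeV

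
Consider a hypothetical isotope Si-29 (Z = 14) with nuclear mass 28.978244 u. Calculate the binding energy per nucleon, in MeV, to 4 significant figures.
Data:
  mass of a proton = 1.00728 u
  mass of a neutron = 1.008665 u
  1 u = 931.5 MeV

8.147 MeV/nucleon

Z = 14, so N = A − Z = 29 − 14 = 15.
Mass of separated nucleons = 14(1.00728) + 15(1.008665) = 14.10192 + 15.129975 = 29.231895 u
Δm = 29.231895 − 28.978244 = 0.253651 u
Converting to energy: 0.253651 u × 931.5 MeV/u = 236.276 MeV
Per nucleon: 236.276 / 29 = 8.147 MeV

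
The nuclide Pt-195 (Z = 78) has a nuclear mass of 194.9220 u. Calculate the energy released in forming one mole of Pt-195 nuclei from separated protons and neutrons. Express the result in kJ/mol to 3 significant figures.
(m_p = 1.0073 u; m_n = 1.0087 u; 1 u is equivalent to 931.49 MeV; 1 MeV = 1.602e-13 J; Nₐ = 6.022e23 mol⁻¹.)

1.50e+11 kJ/mol

The nucleus contains 78 protons and 195 − 78 = 117 neutrons.
Total constituent mass: 78 × 1.0073 + 117 × 1.0087 = 196.5873 u
The mass defect is 196.5873 − 194.9220 = 1.6653 u.
E_B = 1.6653 × 931.49 = 1551.21 MeV
Per nucleus in joules: 1551.21 MeV × 1.602e-13 J/MeV = 2.4850e-10 J
Per mole: 2.4850e-10 J × 6.022e23 mol⁻¹ = 1.4965e+14 J/mol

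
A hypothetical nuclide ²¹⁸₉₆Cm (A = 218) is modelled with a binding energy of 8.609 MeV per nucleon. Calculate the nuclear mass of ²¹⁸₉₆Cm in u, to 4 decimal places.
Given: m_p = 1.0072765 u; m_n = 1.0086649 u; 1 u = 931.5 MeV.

Total binding energy = 218 × 8.609 = 1876.762 MeV
Mass defect = 1876.762 MeV / (931.5 MeV/u) = 2.014774 u
Constituent mass = 96(1.0072765) + 122(1.0086649) = 219.7556618 u
Nuclear mass = 219.7556618 − 2.014774 = 217.7408878 u ≈ 217.7409 u (to 4 decimal places)

217.7409 u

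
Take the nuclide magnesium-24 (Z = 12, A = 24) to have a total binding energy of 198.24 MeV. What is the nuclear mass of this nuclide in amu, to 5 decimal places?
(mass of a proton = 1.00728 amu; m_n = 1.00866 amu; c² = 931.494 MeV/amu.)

23.97846 amu

Mass defect = 198.24 MeV / (931.494 MeV/amu) = 0.2128194 amu
Constituent mass = 12(1.00728) + 12(1.00866) = 24.19128 amu
Nuclear mass = 24.19128 − 0.2128194 = 23.9784606 amu ≈ 23.97846 amu (to 5 decimal places)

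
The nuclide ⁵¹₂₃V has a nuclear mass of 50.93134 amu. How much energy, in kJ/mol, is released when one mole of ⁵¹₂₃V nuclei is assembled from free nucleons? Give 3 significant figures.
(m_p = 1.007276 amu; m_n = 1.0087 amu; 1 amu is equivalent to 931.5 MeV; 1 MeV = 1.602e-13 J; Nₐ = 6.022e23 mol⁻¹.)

4.31e+10 kJ/mol

The nucleus contains 23 protons and 51 − 23 = 28 neutrons.
Total constituent mass: 23 × 1.007276 + 28 × 1.0087 = 51.410948 amu
The mass defect is 51.410948 − 50.93134 = 0.479608 amu.
Binding energy = Δm·c² = 0.479608 × 931.5 MeV/amu = 446.755 MeV
Per nucleus in joules: 446.755 MeV × 1.602e-13 J/MeV = 7.1570e-11 J
Per mole: 7.1570e-11 J × 6.022e23 mol⁻¹ = 4.3099e+13 J/mol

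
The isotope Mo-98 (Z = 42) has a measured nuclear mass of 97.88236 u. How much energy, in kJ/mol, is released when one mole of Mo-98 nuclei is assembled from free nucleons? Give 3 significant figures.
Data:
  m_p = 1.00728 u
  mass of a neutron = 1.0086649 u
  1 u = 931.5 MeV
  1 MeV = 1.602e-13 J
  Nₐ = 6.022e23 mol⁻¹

8.17e+10 kJ/mol

With 42 protons and 56 neutrons (A = 98):
Total constituent mass: 42 × 1.00728 + 56 × 1.0086649 = 98.7909944 u
Mass defect Δm = 98.7909944 − 97.88236 = 0.9086344 u
Binding energy = Δm·c² = 0.9086344 × 931.5 MeV/u = 846.393 MeV
Per nucleus in joules: 846.393 MeV × 1.602e-13 J/MeV = 1.3559e-10 J
Per mole: 1.3559e-10 J × 6.022e23 mol⁻¹ = 8.1652e+13 J/mol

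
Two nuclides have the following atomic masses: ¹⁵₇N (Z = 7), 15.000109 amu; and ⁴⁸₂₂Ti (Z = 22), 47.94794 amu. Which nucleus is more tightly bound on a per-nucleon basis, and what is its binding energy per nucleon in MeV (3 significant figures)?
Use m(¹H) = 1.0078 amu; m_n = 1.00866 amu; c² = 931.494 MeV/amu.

¹⁵₇N: Σm = 7(1.0078) + 8(1.00866) = 15.12388 amu; Δm = 0.123771 amu; E_B = 115.29 MeV; E_B/A = 7.686 MeV
⁴⁸₂₂Ti: Σm = 22(1.0078) + 26(1.00866) = 48.39676 amu; Δm = 0.44882 amu; E_B = 418.07 MeV; E_B/A = 8.710 MeV
⁴⁸₂₂Ti has the higher binding energy per nucleon, so it is the more tightly bound nucleus.

⁴⁸₂₂Ti; 8.71 MeV/nucleon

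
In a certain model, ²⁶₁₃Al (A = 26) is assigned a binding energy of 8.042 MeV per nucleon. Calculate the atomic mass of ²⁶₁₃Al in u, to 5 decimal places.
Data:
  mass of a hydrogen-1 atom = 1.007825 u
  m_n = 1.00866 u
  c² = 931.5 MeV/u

25.98984 u

Total binding energy = 26 × 8.042 = 209.092 MeV
Mass defect = 209.092 MeV / (931.5 MeV/u) = 0.2244681 u
Constituent mass = 13(1.007825) + 13(1.00866) = 26.214305 u
Atomic mass = 26.214305 − 0.2244681 = 25.9898369 u ≈ 25.98984 u (to 5 decimal places)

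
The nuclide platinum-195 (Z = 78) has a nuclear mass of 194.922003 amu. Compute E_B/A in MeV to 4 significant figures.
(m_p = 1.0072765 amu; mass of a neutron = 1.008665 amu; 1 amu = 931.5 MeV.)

Mass of separated nucleons = 78(1.0072765) + 117(1.008665) = 78.5675670 + 118.013805 = 196.5813720 amu
Mass defect Δm = 196.5813720 − 194.922003 = 1.6593690 amu
E_B = 1.6593690 × 931.5 = 1545.70 MeV
Per nucleon: 1545.70 / 195 = 7.927 MeV

7.927 MeV/nucleon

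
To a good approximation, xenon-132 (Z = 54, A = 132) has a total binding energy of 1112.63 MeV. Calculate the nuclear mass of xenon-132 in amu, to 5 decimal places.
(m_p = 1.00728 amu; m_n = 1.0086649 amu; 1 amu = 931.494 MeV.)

Mass defect = 1112.63 MeV / (931.494 MeV/amu) = 1.1944575 amu
Constituent mass = 54(1.00728) + 78(1.0086649) = 133.0689822 amu
Nuclear mass = 133.0689822 − 1.1944575 = 131.8745247 amu ≈ 131.87452 amu (to 5 decimal places)

131.87452 amu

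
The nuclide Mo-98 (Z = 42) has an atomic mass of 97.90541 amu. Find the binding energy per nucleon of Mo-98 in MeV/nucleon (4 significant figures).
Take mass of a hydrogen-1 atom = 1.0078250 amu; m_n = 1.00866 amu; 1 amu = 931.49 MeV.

Z = 42, so N = A − Z = 98 − 42 = 56.
Σm = 42·m(¹H) + 56·m_n = 42.3286500 + 56.48496 = 98.8136100 amu
The mass defect is 98.8136100 − 97.90541 = 0.9082000 amu.
E_B = 0.9082000 × 931.49 = 845.979 MeV
Dividing by A = 98 gives 8.632 MeV per nucleon.

8.632 MeV/nucleon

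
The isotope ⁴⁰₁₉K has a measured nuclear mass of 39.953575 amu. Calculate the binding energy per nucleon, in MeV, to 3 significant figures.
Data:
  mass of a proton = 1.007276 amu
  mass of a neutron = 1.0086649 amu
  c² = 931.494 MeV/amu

Σm = 19·m_p + 21·m_n = 19.138244 + 21.1819629 = 40.3202069 amu
The mass defect is 40.3202069 − 39.953575 = 0.3666319 amu.
E_B = 0.3666319 × 931.494 = 341.515 MeV
BE/A = 341.515 MeV / 40 = 8.538 MeV/nucleon

8.54 MeV/nucleon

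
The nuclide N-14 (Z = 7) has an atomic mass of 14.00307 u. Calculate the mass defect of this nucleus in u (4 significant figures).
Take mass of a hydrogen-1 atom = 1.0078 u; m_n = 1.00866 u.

Total constituent mass: 7 × 1.0078 + 7 × 1.00866 = 14.11522 u
The mass defect is 14.11522 − 14.00307 = 0.11215 u.

0.1122 u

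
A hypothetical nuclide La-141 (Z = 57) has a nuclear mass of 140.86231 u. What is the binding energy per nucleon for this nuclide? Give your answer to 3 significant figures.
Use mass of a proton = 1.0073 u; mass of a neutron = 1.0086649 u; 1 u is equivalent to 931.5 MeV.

The nucleus contains 57 protons and 141 − 57 = 84 neutrons.
Total constituent mass: 57 × 1.0073 + 84 × 1.0086649 = 142.1439516 u
Mass defect Δm = 142.1439516 − 140.86231 = 1.2816416 u
Binding energy = Δm·c² = 1.2816416 × 931.5 MeV/u = 1193.85 MeV
BE/A = 1193.85 MeV / 141 = 8.467 MeV/nucleon

8.47 MeV/nucleon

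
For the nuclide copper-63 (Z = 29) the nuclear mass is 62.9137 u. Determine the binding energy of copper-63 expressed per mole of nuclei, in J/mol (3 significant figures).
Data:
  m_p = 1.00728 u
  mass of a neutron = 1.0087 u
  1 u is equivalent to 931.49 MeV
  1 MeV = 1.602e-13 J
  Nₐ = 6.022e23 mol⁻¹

Σm = 29·m_p + 34·m_n = 29.21112 + 34.2958 = 63.50692 u
Mass defect Δm = 63.50692 − 62.9137 = 0.59322 u
Converting to energy: 0.59322 u × 931.49 MeV/u = 552.578 MeV
Per nucleus in joules: 552.578 MeV × 1.602e-13 J/MeV = 8.8523e-11 J
Per mole: 8.8523e-11 J × 6.022e23 mol⁻¹ = 5.3309e+13 J/mol

5.33e+13 J/mol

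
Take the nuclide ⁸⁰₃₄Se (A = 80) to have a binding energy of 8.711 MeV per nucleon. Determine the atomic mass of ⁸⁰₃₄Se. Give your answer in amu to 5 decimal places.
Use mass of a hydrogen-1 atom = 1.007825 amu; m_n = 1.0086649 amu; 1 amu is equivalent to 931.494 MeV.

Total binding energy = 80 × 8.711 = 696.880 MeV
Mass defect = 696.880 MeV / (931.494 MeV/amu) = 0.7481315 amu
Constituent mass = 34(1.007825) + 46(1.0086649) = 80.6646354 amu
Atomic mass = 80.6646354 − 0.7481315 = 79.9165039 amu ≈ 79.91650 amu (to 5 decimal places)

79.91650 amu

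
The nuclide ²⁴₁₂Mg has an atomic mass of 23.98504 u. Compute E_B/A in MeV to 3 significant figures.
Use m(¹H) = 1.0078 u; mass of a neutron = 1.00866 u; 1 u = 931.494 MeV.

Z = 12, so N = A − Z = 24 − 12 = 12.
Σm = 12·m(¹H) + 12·m_n = 12.0936 + 12.10392 = 24.19752 u
Mass defect Δm = 24.19752 − 23.98504 = 0.21248 u
Converting to energy: 0.21248 u × 931.494 MeV/u = 197.924 MeV
BE/A = 197.924 MeV / 24 = 8.247 MeV/nucleon

8.25 MeV/nucleon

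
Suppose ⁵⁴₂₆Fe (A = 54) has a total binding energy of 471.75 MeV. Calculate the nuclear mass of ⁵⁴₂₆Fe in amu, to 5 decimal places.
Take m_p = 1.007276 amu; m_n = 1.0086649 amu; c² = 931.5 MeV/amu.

Mass defect = 471.75 MeV / (931.5 MeV/amu) = 0.5064412 amu
Constituent mass = 26(1.007276) + 28(1.0086649) = 54.4317932 amu
Nuclear mass = 54.4317932 − 0.5064412 = 53.9253520 amu ≈ 53.92535 amu (to 5 decimal places)

53.92535 amu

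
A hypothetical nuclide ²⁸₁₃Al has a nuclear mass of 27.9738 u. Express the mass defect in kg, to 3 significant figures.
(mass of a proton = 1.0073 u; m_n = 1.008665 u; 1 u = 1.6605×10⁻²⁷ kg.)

Total constituent mass: 13 × 1.0073 + 15 × 1.008665 = 28.224875 u
The mass defect is 28.224875 − 27.9738 = 0.251075 u.
In SI units: 0.251075 u × 1.6605×10⁻²⁷ kg/u = 4.1691e-28 kg

4.17e-28 kg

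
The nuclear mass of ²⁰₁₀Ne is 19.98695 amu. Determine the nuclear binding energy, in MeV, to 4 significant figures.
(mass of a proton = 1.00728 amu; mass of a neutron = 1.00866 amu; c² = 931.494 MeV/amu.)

With 10 protons and 10 neutrons (A = 20):
Σm = 10·m_p + 10·m_n = 10.07280 + 10.08660 = 20.15940 amu
The mass defect is 20.15940 − 19.98695 = 0.17245 amu.
Binding energy = Δm·c² = 0.17245 × 931.494 MeV/amu = 160.636 MeV

160.6 MeV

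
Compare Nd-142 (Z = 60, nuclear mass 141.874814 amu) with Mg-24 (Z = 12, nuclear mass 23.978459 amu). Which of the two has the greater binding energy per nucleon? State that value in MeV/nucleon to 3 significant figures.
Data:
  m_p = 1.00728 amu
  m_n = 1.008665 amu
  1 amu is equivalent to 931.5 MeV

Nd-142; 8.35 MeV/nucleon

Nd-142: Σm = 60(1.00728) + 82(1.008665) = 143.147330 amu; Δm = 1.272516 amu; E_B = 1185.35 MeV; E_B/A = 8.348 MeV
Mg-24: Σm = 12(1.00728) + 12(1.008665) = 24.191340 amu; Δm = 0.212881 amu; E_B = 198.299 MeV; E_B/A = 8.262 MeV
Nd-142 has the higher binding energy per nucleon, so it is the more tightly bound nucleus.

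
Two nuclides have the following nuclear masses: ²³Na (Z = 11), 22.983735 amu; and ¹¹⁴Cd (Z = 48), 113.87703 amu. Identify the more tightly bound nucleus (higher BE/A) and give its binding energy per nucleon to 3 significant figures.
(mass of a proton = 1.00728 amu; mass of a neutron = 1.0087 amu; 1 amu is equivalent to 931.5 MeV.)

¹¹⁴Cd; 8.55 MeV/nucleon

²³Na: Σm = 11(1.00728) + 12(1.0087) = 23.18448 amu; Δm = 0.200745 amu; E_B = 186.99 MeV; E_B/A = 8.130 MeV
¹¹⁴Cd: Σm = 48(1.00728) + 66(1.0087) = 114.92364 amu; Δm = 1.04661 amu; E_B = 974.92 MeV; E_B/A = 8.552 MeV
¹¹⁴Cd has the higher binding energy per nucleon, so it is the more tightly bound nucleus.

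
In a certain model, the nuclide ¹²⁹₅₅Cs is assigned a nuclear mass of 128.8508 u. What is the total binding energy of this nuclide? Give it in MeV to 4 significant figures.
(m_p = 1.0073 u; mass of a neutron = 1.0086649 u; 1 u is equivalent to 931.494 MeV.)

1110 MeV

Mass of separated nucleons = 55(1.0073) + 74(1.0086649) = 55.4015 + 74.6412026 = 130.0427026 u
Δm = 130.0427026 − 128.8508 = 1.1919026 u
Binding energy = Δm·c² = 1.1919026 × 931.494 MeV/u = 1110.25 MeV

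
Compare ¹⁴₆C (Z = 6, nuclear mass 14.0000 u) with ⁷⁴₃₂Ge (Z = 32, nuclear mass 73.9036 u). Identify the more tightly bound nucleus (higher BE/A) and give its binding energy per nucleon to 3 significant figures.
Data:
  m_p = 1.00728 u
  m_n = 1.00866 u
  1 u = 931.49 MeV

¹⁴₆C: Σm = 6(1.00728) + 8(1.00866) = 14.11296 u; Δm = 0.11296 u; E_B = 105.22 MeV; E_B/A = 7.516 MeV
⁷⁴₃₂Ge: Σm = 32(1.00728) + 42(1.00866) = 74.59668 u; Δm = 0.69308 u; E_B = 645.60 MeV; E_B/A = 8.724 MeV
⁷⁴₃₂Ge has the higher binding energy per nucleon, so it is the more tightly bound nucleus.

⁷⁴₃₂Ge; 8.72 MeV/nucleon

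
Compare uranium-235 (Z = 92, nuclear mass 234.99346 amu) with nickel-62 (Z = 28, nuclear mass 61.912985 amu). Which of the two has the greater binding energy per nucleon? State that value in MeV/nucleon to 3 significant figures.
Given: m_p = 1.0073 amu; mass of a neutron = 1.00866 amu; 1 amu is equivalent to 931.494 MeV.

uranium-235: Σm = 92(1.0073) + 143(1.00866) = 236.90998 amu; Δm = 1.91652 amu; E_B = 1785.2 MeV; E_B/A = 7.597 MeV
nickel-62: Σm = 28(1.0073) + 34(1.00866) = 62.49884 amu; Δm = 0.585855 amu; E_B = 545.72 MeV; E_B/A = 8.802 MeV
nickel-62 has the higher binding energy per nucleon, so it is the more tightly bound nucleus.

nickel-62; 8.80 MeV/nucleon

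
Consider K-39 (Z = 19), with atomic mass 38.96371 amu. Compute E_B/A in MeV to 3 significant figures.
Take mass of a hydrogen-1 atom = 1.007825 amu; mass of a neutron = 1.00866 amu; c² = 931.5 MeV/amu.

Total constituent mass: 19 × 1.007825 + 20 × 1.00866 = 39.321875 amu
Mass defect Δm = 39.321875 − 38.96371 = 0.358165 amu
Converting to energy: 0.358165 amu × 931.5 MeV/amu = 333.631 MeV
Dividing by A = 39 gives 8.5546 MeV per nucleon.

8.55 MeV/nucleon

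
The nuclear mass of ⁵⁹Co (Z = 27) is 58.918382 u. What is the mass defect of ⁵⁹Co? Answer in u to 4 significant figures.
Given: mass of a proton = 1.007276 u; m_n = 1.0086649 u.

Total constituent mass: 27 × 1.007276 + 32 × 1.0086649 = 59.4737288 u
Δm = 59.4737288 − 58.918382 = 0.5553468 u

0.5553 u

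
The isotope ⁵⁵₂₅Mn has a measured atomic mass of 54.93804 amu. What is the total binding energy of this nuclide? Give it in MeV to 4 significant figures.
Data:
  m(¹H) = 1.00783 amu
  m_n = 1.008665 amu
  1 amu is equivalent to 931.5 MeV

482.2 MeV

Mass of separated nucleons = 25(1.00783) + 30(1.008665) = 25.19575 + 30.259950 = 55.455700 amu
Δm = 55.455700 − 54.93804 = 0.517660 amu
E_B = 0.517660 × 931.5 = 482.200 MeV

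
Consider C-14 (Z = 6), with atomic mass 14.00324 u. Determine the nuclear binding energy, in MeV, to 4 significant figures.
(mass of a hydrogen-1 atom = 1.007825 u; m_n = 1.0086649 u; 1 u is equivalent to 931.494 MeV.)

105.3 MeV

Z = 6, so N = A − Z = 14 − 6 = 8.
Σm = 6·m(¹H) + 8·m_n = 6.046950 + 8.0693192 = 14.1162692 u
Mass defect Δm = 14.1162692 − 14.00324 = 0.1130292 u
E_B = 0.1130292 × 931.494 = 105.286 MeV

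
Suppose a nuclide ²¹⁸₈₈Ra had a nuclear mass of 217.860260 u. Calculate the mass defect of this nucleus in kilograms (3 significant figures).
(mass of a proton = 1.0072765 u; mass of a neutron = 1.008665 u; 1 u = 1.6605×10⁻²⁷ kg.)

3.17e-27 kg

The nucleus contains 88 protons and 218 − 88 = 130 neutrons.
Mass of separated nucleons = 88(1.0072765) + 130(1.008665) = 88.6403320 + 131.126450 = 219.7667820 u
Mass defect Δm = 219.7667820 − 217.860260 = 1.9065220 u
In SI units: 1.9065220 u × 1.6605×10⁻²⁷ kg/u = 3.1658e-27 kg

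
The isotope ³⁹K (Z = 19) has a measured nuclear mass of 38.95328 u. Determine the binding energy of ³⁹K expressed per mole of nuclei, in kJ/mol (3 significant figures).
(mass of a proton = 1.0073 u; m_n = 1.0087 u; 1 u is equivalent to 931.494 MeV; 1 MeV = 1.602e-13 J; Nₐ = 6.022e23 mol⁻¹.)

The nucleus contains 19 protons and 39 − 19 = 20 neutrons.
Mass of separated nucleons = 19(1.0073) + 20(1.0087) = 19.1387 + 20.1740 = 39.3127 u
Δm = 39.3127 − 38.95328 = 0.35942 u
Binding energy = Δm·c² = 0.35942 × 931.494 MeV/u = 334.798 MeV
Per nucleus in joules: 334.798 MeV × 1.602e-13 J/MeV = 5.3635e-11 J
Per mole: 5.3635e-11 J × 6.022e23 mol⁻¹ = 3.2299e+13 J/mol

3.23e+10 kJ/mol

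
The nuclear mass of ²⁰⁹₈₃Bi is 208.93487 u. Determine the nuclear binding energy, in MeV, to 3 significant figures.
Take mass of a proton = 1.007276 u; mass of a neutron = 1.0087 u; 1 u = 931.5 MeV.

1640 MeV

With 83 protons and 126 neutrons (A = 209):
Mass of separated nucleons = 83(1.007276) + 126(1.0087) = 83.603908 + 127.0962 = 210.700108 u
Mass defect Δm = 210.700108 − 208.93487 = 1.765238 u
Converting to energy: 1.765238 u × 931.5 MeV/u = 1644.32 MeV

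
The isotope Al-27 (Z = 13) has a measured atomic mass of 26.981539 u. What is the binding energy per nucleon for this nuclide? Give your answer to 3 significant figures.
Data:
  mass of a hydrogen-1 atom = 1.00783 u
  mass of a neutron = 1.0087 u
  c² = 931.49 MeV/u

8.35 MeV/nucleon

Z = 13, so N = A − Z = 27 − 13 = 14.
Σm = 13·m(¹H) + 14·m_n = 13.10179 + 14.1218 = 27.22359 u
The mass defect is 27.22359 − 26.981539 = 0.242051 u.
E_B = 0.242051 × 931.49 = 225.468 MeV
Dividing by A = 27 gives 8.351 MeV per nucleon.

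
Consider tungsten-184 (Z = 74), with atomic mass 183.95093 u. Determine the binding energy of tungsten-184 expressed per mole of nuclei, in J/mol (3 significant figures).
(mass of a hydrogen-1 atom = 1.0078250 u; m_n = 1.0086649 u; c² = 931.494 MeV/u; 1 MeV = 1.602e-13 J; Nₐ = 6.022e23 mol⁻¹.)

1.42e+14 J/mol

The nucleus contains 74 protons and 184 − 74 = 110 neutrons.
Mass of separated nucleons = 74(1.0078250) + 110(1.0086649) = 74.5790500 + 110.9531390 = 185.5321890 u
Δm = 185.5321890 − 183.95093 = 1.5812590 u
Binding energy = Δm·c² = 1.5812590 × 931.494 MeV/u = 1472.93 MeV
Per nucleus in joules: 1472.93 MeV × 1.602e-13 J/MeV = 2.3596e-10 J
Per mole: 2.3596e-10 J × 6.022e23 mol⁻¹ = 1.4210e+14 J/mol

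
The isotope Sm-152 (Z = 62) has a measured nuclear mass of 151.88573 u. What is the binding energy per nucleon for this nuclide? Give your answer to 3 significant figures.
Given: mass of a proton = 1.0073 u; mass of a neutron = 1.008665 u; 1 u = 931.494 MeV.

8.25 MeV/nucleon

With 62 protons and 90 neutrons (A = 152):
Mass of separated nucleons = 62(1.0073) + 90(1.008665) = 62.4526 + 90.779850 = 153.232450 u
Mass defect Δm = 153.232450 − 151.88573 = 1.346720 u
Binding energy = Δm·c² = 1.346720 × 931.494 MeV/u = 1254.46 MeV
BE/A = 1254.46 MeV / 152 = 8.253 MeV/nucleon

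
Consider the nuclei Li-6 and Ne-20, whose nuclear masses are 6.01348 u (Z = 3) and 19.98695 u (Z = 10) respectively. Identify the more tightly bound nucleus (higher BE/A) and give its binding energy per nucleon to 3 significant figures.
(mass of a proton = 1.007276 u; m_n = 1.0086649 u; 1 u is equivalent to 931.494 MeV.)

Ne-20; 8.03 MeV/nucleon

Li-6: Σm = 3(1.007276) + 3(1.0086649) = 6.0478227 u; Δm = 0.0343427 u; E_B = 31.990 MeV; E_B/A = 5.332 MeV
Ne-20: Σm = 10(1.007276) + 10(1.0086649) = 20.1594090 u; Δm = 0.1724590 u; E_B = 160.64 MeV; E_B/A = 8.032 MeV
Ne-20 has the higher binding energy per nucleon, so it is the more tightly bound nucleus.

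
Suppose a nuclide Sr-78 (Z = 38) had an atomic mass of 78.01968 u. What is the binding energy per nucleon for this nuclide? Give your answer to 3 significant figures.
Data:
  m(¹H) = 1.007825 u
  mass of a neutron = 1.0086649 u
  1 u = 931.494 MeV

7.46 MeV/nucleon

The nucleus contains 38 protons and 78 − 38 = 40 neutrons.
Σm = 38·m(¹H) + 40·m_n = 38.297350 + 40.3465960 = 78.6439460 u
Δm = 78.6439460 − 78.01968 = 0.6242660 u
Converting to energy: 0.6242660 u × 931.494 MeV/u = 581.500 MeV
Per nucleon: 581.500 / 78 = 7.455 MeV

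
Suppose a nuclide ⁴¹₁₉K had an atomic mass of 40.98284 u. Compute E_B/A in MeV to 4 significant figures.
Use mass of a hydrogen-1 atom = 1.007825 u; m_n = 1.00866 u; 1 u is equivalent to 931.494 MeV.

8.096 MeV/nucleon

The nucleus contains 19 protons and 41 − 19 = 22 neutrons.
Mass of separated nucleons = 19(1.007825) + 22(1.00866) = 19.148675 + 22.19052 = 41.339195 u
Δm = 41.339195 − 40.98284 = 0.356355 u
Binding energy = Δm·c² = 0.356355 × 931.494 MeV/u = 331.943 MeV
BE/A = 331.943 MeV / 41 = 8.096 MeV/nucleon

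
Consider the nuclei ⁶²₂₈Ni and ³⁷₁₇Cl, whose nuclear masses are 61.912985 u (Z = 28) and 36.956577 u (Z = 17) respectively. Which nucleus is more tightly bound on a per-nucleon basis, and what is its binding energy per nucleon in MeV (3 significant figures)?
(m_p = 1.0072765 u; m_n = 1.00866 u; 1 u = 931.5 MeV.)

⁶²₂₈Ni: Σm = 28(1.0072765) + 34(1.00866) = 62.4981820 u; Δm = 0.5851970 u; E_B = 545.11 MeV; E_B/A = 8.792 MeV
³⁷₁₇Cl: Σm = 17(1.0072765) + 20(1.00866) = 37.2969005 u; Δm = 0.3403235 u; E_B = 317.01 MeV; E_B/A = 8.568 MeV
⁶²₂₈Ni has the higher binding energy per nucleon, so it is the more tightly bound nucleus.

⁶²₂₈Ni; 8.79 MeV/nucleon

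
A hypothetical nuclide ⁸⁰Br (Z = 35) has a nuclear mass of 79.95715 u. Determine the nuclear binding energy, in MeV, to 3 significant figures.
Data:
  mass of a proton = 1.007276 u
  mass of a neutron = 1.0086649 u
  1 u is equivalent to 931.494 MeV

The nucleus contains 35 protons and 80 − 35 = 45 neutrons.
Mass of separated nucleons = 35(1.007276) + 45(1.0086649) = 35.254660 + 45.3899205 = 80.6445805 u
Δm = 80.6445805 − 79.95715 = 0.6874305 u
Binding energy = Δm·c² = 0.6874305 × 931.494 MeV/u = 640.337 MeV

640 MeV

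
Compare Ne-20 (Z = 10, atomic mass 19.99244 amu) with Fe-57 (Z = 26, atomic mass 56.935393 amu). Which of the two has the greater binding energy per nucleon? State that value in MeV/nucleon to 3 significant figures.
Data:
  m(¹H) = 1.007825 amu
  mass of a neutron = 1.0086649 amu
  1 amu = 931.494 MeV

Ne-20: Σm = 10(1.007825) + 10(1.0086649) = 20.1648990 amu; Δm = 0.1724590 amu; E_B = 160.64 MeV; E_B/A = 8.032 MeV
Fe-57: Σm = 26(1.007825) + 31(1.0086649) = 57.4720619 amu; Δm = 0.5366689 amu; E_B = 499.90 MeV; E_B/A = 8.770 MeV
Fe-57 has the higher binding energy per nucleon, so it is the more tightly bound nucleus.

Fe-57; 8.77 MeV/nucleon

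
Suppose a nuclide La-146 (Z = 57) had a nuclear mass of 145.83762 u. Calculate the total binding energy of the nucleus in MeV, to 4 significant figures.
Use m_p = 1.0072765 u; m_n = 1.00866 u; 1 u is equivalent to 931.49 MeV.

Total constituent mass: 57 × 1.0072765 + 89 × 1.00866 = 147.1855005 u
Δm = 147.1855005 − 145.83762 = 1.3478805 u
Converting to energy: 1.3478805 u × 931.49 MeV/u = 1255.54 MeV

1256 MeV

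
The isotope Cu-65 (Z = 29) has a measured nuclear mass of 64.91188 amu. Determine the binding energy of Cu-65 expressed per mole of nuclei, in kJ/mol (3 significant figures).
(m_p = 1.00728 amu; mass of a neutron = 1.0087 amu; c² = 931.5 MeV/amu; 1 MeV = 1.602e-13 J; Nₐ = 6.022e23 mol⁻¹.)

Σm = 29·m_p + 36·m_n = 29.21112 + 36.3132 = 65.52432 amu
Mass defect Δm = 65.52432 − 64.91188 = 0.61244 amu
Binding energy = Δm·c² = 0.61244 × 931.5 MeV/amu = 570.488 MeV
Per nucleus in joules: 570.488 MeV × 1.602e-13 J/MeV = 9.1392e-11 J
Per mole: 9.1392e-11 J × 6.022e23 mol⁻¹ = 5.5036e+13 J/mol

5.50e+10 kJ/mol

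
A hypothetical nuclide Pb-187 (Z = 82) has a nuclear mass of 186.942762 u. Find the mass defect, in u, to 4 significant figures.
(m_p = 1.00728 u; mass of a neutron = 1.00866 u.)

1.563 u

Z = 82, so N = A − Z = 187 − 82 = 105.
Σm = 82·m_p + 105·m_n = 82.59696 + 105.90930 = 188.50626 u
Mass defect Δm = 188.50626 − 186.942762 = 1.563498 u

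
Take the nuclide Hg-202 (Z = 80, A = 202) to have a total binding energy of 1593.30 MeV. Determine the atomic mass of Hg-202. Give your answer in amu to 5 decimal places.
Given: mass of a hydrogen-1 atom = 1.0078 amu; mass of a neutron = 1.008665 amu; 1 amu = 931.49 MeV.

201.97064 amu

Mass defect = 1593.30 MeV / (931.49 MeV/amu) = 1.7104854 amu
Constituent mass = 80(1.0078) + 122(1.008665) = 203.681130 amu
Atomic mass = 203.681130 − 1.7104854 = 201.9706446 amu ≈ 201.97064 amu (to 5 decimal places)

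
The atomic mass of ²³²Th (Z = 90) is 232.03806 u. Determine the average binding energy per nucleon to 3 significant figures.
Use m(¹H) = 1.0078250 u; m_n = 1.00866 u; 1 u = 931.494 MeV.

With 90 protons and 142 neutrons (A = 232):
Total constituent mass: 90 × 1.0078250 + 142 × 1.00866 = 233.9339700 u
The mass defect is 233.9339700 − 232.03806 = 1.8959100 u.
Converting to energy: 1.8959100 u × 931.494 MeV/u = 1766.03 MeV
Dividing by A = 232 gives 7.612 MeV per nucleon.

7.61 MeV/nucleon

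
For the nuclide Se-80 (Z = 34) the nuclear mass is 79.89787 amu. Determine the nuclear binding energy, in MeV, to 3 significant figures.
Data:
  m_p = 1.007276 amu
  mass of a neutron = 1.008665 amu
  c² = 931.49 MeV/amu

697 MeV

Z = 34, so N = A − Z = 80 − 34 = 46.
Σm = 34·m_p + 46·m_n = 34.247384 + 46.398590 = 80.645974 amu
The mass defect is 80.645974 − 79.89787 = 0.748104 amu.
Converting to energy: 0.748104 amu × 931.49 MeV/amu = 696.851 MeV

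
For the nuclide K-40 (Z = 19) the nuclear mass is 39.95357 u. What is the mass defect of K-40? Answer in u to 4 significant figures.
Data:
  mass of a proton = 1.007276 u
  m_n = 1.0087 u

0.3674 u

The nucleus contains 19 protons and 40 − 19 = 21 neutrons.
Total constituent mass: 19 × 1.007276 + 21 × 1.0087 = 40.320944 u
Mass defect Δm = 40.320944 − 39.95357 = 0.367374 u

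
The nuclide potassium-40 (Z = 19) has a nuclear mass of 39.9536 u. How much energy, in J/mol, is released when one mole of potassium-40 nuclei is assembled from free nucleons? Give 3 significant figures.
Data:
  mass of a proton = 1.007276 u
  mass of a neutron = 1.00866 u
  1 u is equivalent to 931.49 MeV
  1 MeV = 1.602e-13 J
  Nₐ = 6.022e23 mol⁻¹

Mass of separated nucleons = 19(1.007276) + 21(1.00866) = 19.138244 + 21.18186 = 40.320104 u
The mass defect is 40.320104 − 39.9536 = 0.366504 u.
Binding energy = Δm·c² = 0.366504 × 931.49 MeV/u = 341.395 MeV
Per nucleus in joules: 341.395 MeV × 1.602e-13 J/MeV = 5.4691e-11 J
Per mole: 5.4691e-11 J × 6.022e23 mol⁻¹ = 3.2935e+13 J/mol

3.29e+13 J/mol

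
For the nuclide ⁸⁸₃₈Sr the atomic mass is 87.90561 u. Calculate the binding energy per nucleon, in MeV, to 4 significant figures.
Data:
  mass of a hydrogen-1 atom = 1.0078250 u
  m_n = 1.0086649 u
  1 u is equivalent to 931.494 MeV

8.733 MeV/nucleon

The nucleus contains 38 protons and 88 − 38 = 50 neutrons.
Σm = 38·m(¹H) + 50·m_n = 38.2973500 + 50.4332450 = 88.7305950 u
Mass defect Δm = 88.7305950 − 87.90561 = 0.8249850 u
Converting to energy: 0.8249850 u × 931.494 MeV/u = 768.469 MeV
Dividing by A = 88 gives 8.733 MeV per nucleon.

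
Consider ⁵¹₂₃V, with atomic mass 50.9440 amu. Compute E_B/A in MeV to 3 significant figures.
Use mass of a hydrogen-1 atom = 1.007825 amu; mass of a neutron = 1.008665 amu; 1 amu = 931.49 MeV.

Total constituent mass: 23 × 1.007825 + 28 × 1.008665 = 51.422595 amu
Mass defect Δm = 51.422595 − 50.9440 = 0.478595 amu
Binding energy = Δm·c² = 0.478595 × 931.49 MeV/amu = 445.806 MeV
BE/A = 445.806 MeV / 51 = 8.741 MeV/nucleon

8.74 MeV/nucleon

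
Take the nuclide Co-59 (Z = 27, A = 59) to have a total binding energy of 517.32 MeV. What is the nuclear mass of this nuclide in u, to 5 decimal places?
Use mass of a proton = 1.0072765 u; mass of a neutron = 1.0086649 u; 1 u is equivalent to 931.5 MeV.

Mass defect = 517.32 MeV / (931.5 MeV/u) = 0.5553623 u
Constituent mass = 27(1.0072765) + 32(1.0086649) = 59.4737423 u
Nuclear mass = 59.4737423 − 0.5553623 = 58.9183800 u ≈ 58.91838 u (to 5 decimal places)

58.91838 u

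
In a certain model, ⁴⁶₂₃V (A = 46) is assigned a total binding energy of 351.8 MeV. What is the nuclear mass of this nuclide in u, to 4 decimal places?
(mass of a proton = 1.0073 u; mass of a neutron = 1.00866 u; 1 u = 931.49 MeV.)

Mass defect = 351.8 MeV / (931.49 MeV/u) = 0.377674 u
Constituent mass = 23(1.0073) + 23(1.00866) = 46.36708 u
Nuclear mass = 46.36708 − 0.377674 = 45.989406 u ≈ 45.9894 u (to 4 decimal places)

45.9894 u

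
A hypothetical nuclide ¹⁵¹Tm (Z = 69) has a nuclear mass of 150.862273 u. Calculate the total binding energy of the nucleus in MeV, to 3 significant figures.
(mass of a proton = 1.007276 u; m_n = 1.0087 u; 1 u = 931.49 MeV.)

The nucleus contains 69 protons and 151 − 69 = 82 neutrons.
Total constituent mass: 69 × 1.007276 + 82 × 1.0087 = 152.215444 u
The mass defect is 152.215444 − 150.862273 = 1.353171 u.
Converting to energy: 1.353171 u × 931.49 MeV/u = 1260.47 MeV

1260 MeV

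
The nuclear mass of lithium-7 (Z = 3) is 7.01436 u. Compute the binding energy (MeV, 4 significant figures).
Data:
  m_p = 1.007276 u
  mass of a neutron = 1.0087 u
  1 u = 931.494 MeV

39.37 MeV

The nucleus contains 3 protons and 7 − 3 = 4 neutrons.
Σm = 3·m_p + 4·m_n = 3.021828 + 4.0348 = 7.056628 u
Mass defect Δm = 7.056628 − 7.01436 = 0.042268 u
Binding energy = Δm·c² = 0.042268 × 931.494 MeV/u = 39.3724 MeV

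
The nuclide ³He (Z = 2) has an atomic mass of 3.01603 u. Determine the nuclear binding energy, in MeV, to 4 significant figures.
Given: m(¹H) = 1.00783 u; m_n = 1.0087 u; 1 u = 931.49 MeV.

7.759 MeV

Σm = 2·m(¹H) + 1·m_n = 2.01566 + 1.0087 = 3.02436 u
The mass defect is 3.02436 − 3.01603 = 0.00833 u.
Converting to energy: 0.00833 u × 931.49 MeV/u = 7.75931 MeV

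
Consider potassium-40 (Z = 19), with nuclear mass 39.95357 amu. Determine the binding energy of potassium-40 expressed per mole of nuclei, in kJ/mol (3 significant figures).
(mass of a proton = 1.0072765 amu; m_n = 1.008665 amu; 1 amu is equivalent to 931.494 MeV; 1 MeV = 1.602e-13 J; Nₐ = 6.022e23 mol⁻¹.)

With 19 protons and 21 neutrons (A = 40):
Mass of separated nucleons = 19(1.0072765) + 21(1.008665) = 19.1382535 + 21.181965 = 40.3202185 amu
Δm = 40.3202185 − 39.95357 = 0.3666485 amu
Binding energy = Δm·c² = 0.3666485 × 931.494 MeV/amu = 341.531 MeV
Per nucleus in joules: 341.531 MeV × 1.602e-13 J/MeV = 5.4713e-11 J
Per mole: 5.4713e-11 J × 6.022e23 mol⁻¹ = 3.2948e+13 J/mol

3.29e+10 kJ/mol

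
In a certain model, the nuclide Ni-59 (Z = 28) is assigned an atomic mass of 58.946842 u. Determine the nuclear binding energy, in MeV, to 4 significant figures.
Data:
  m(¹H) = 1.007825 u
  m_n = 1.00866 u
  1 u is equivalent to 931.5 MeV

503.7 MeV

Σm = 28·m(¹H) + 31·m_n = 28.219100 + 31.26846 = 59.487560 u
Δm = 59.487560 − 58.946842 = 0.540718 u
E_B = 0.540718 × 931.5 = 503.679 MeV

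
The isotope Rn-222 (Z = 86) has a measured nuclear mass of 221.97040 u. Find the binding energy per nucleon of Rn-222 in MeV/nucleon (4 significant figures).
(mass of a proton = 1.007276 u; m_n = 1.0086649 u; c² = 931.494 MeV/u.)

7.694 MeV/nucleon

The nucleus contains 86 protons and 222 − 86 = 136 neutrons.
Total constituent mass: 86 × 1.007276 + 136 × 1.0086649 = 223.8041624 u
The mass defect is 223.8041624 − 221.97040 = 1.8337624 u.
E_B = 1.8337624 × 931.494 = 1708.14 MeV
BE/A = 1708.14 MeV / 222 = 7.694 MeV/nucleon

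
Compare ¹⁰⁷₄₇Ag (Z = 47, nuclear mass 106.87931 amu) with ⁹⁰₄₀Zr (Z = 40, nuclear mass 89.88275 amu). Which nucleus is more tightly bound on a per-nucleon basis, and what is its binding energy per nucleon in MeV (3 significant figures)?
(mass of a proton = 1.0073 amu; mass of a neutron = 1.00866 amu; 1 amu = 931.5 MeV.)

⁹⁰₄₀Zr; 8.72 MeV/nucleon

¹⁰⁷₄₇Ag: Σm = 47(1.0073) + 60(1.00866) = 107.86270 amu; Δm = 0.98339 amu; E_B = 916.03 MeV; E_B/A = 8.561 MeV
⁹⁰₄₀Zr: Σm = 40(1.0073) + 50(1.00866) = 90.72500 amu; Δm = 0.84225 amu; E_B = 784.56 MeV; E_B/A = 8.717 MeV
⁹⁰₄₀Zr has the higher binding energy per nucleon, so it is the more tightly bound nucleus.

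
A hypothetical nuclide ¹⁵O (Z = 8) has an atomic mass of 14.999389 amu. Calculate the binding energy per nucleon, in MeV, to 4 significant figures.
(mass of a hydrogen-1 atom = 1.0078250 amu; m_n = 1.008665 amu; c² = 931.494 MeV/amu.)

7.692 MeV/nucleon

Z = 8, so N = A − Z = 15 − 8 = 7.
Mass of separated nucleons = 8(1.0078250) + 7(1.008665) = 8.0626000 + 7.060655 = 15.1232550 amu
Mass defect Δm = 15.1232550 − 14.999389 = 0.1238660 amu
Binding energy = Δm·c² = 0.1238660 × 931.494 MeV/amu = 115.380 MeV
Dividing by A = 15 gives 7.692 MeV per nucleon.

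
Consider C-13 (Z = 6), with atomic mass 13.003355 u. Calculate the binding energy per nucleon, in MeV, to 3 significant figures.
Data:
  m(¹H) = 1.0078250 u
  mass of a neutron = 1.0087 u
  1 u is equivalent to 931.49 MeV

7.49 MeV/nucleon

Σm = 6·m(¹H) + 7·m_n = 6.0469500 + 7.0609 = 13.1078500 u
The mass defect is 13.1078500 − 13.003355 = 0.1044950 u.
E_B = 0.1044950 × 931.49 = 97.3360 MeV
BE/A = 97.3360 MeV / 13 = 7.487 MeV/nucleon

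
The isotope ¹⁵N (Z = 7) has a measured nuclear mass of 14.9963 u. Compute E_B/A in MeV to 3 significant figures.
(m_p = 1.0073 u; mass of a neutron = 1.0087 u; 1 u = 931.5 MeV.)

7.73 MeV/nucleon

Total constituent mass: 7 × 1.0073 + 8 × 1.0087 = 15.1207 u
Mass defect Δm = 15.1207 − 14.9963 = 0.1244 u
E_B = 0.1244 × 931.5 = 115.879 MeV
Per nucleon: 115.879 / 15 = 7.725 MeV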